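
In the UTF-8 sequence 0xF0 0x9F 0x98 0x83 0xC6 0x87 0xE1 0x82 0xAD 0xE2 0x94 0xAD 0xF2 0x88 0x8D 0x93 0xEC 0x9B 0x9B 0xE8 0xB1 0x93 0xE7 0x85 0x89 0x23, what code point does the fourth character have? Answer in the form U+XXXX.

Offset 0: leading byte 0xF0 = 11110000 → 4-byte char #1 = F0 9F 98 83.
Offset 4: leading byte 0xC6 = 11000110 → 2-byte char #2 = C6 87.
Offset 6: leading byte 0xE1 = 11100001 → 3-byte char #3 = E1 82 AD.
Offset 9: leading byte 0xE2 = 11100010 → 3-byte char #4 = E2 94 AD.
Leading byte 0xE2 = 11100010 matches 1110xxxx → 3-byte sequence.
Byte 1: 0xE2 = 11100010, payload 0010 (4 bits).
Byte 2: 0x94 = 10010100 (10xxxxxx ✓), payload 010100.
Byte 3: 0xAD = 10101101 (10xxxxxx ✓), payload 101101.
Concatenate: 0010010100101101 = 0x252D (16 bits → U+252D).

U+252D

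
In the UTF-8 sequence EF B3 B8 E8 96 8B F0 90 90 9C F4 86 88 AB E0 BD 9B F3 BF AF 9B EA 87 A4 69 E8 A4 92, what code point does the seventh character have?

U+A1E4

Offset 0: leading byte 0xEF = 11101111 → 3-byte char #1 = EF B3 B8.
Offset 3: leading byte 0xE8 = 11101000 → 3-byte char #2 = E8 96 8B.
Offset 6: leading byte 0xF0 = 11110000 → 4-byte char #3 = F0 90 90 9C.
Offset 10: leading byte 0xF4 = 11110100 → 4-byte char #4 = F4 86 88 AB.
Offset 14: leading byte 0xE0 = 11100000 → 3-byte char #5 = E0 BD 9B.
Offset 17: leading byte 0xF3 = 11110011 → 4-byte char #6 = F3 BF AF 9B.
Offset 21: leading byte 0xEA = 11101010 → 3-byte char #7 = EA 87 A4.
Leading byte 0xEA = 11101010 matches 1110xxxx → 3-byte sequence.
Byte 1: 0xEA = 11101010, payload 1010 (4 bits).
Byte 2: 0x87 = 10000111 (10xxxxxx ✓), payload 000111.
Byte 3: 0xA4 = 10100100 (10xxxxxx ✓), payload 100100.
Concatenate: 1010000111100100 = 0xA1E4 (16 bits → U+A1E4).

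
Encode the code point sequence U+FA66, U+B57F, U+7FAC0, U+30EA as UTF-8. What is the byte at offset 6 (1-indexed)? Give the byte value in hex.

0xBF

1-indexed offset 6 is 0-indexed offset 5.
U+FA66 → 3-byte form EF A9 A6 at offsets 0–2.
U+B57F → 3-byte form EB 95 BF at offsets 3–5.
Offset 5 falls in char 2's range; it's byte 3 of EB 95 BF = 0xBF.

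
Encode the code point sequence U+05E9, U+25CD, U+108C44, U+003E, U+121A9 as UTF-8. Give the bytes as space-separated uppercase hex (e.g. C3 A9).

U+05E9: 2-byte form → D7 A9.
U+25CD: 3-byte form → E2 97 8D.
U+108C44: 4-byte form → F4 88 B1 84.
U+003E: 1-byte form → 3E.
U+121A9: 4-byte form → F0 92 86 A9.
Concatenated (14 bytes): D7 A9 E2 97 8D F4 88 B1 84 3E F0 92 86 A9.

D7 A9 E2 97 8D F4 88 B1 84 3E F0 92 86 A9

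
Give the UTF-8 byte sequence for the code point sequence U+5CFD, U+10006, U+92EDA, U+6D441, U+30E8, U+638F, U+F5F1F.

E5 B3 BD F0 90 80 86 F2 92 BB 9A F1 AD 91 81 E3 83 A8 E6 8E 8F F3 B5 BC 9F

U+5CFD: 3-byte form → E5 B3 BD.
U+10006: 4-byte form → F0 90 80 86.
U+92EDA: 4-byte form → F2 92 BB 9A.
U+6D441: 4-byte form → F1 AD 91 81.
U+30E8: 3-byte form → E3 83 A8.
U+638F: 3-byte form → E6 8E 8F.
U+F5F1F: 4-byte form → F3 B5 BC 9F.
Concatenated (25 bytes): E5 B3 BD F0 90 80 86 F2 92 BB 9A F1 AD 91 81 E3 83 A8 E6 8E 8F F3 B5 BC 9F.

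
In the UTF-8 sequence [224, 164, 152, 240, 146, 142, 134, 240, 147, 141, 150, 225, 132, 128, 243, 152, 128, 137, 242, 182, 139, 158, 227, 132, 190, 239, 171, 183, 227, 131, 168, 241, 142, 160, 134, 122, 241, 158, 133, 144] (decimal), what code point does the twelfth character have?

U+5E150

Offset 0: leading byte 0xE0 = 11100000 → 3-byte char #1 = E0 A4 98.
Offset 3: leading byte 0xF0 = 11110000 → 4-byte char #2 = F0 92 8E 86.
Offset 7: leading byte 0xF0 = 11110000 → 4-byte char #3 = F0 93 8D 96.
Offset 11: leading byte 0xE1 = 11100001 → 3-byte char #4 = E1 84 80.
Offset 14: leading byte 0xF3 = 11110011 → 4-byte char #5 = F3 98 80 89.
Offset 18: leading byte 0xF2 = 11110010 → 4-byte char #6 = F2 B6 8B 9E.
Offset 22: leading byte 0xE3 = 11100011 → 3-byte char #7 = E3 84 BE.
Offset 25: leading byte 0xEF = 11101111 → 3-byte char #8 = EF AB B7.
Offset 28: leading byte 0xE3 = 11100011 → 3-byte char #9 = E3 83 A8.
Offset 31: leading byte 0xF1 = 11110001 → 4-byte char #10 = F1 8E A0 86.
Offset 35: leading byte 0x7A = 01111010 → 1-byte char #11 = 7A.
Offset 36: leading byte 0xF1 = 11110001 → 4-byte char #12 = F1 9E 85 90.
Leading byte 0xF1 = 11110001 matches 11110xxx → 4-byte sequence.
Byte 1: 0xF1 = 11110001, payload 001 (3 bits).
Byte 2: 0x9E = 10011110 (10xxxxxx ✓), payload 011110.
Byte 3: 0x85 = 10000101 (10xxxxxx ✓), payload 000101.
Byte 4: 0x90 = 10010000 (10xxxxxx ✓), payload 010000.
Concatenate: 001011110000101010000 = 0x5E150 (21 bits → U+5E150).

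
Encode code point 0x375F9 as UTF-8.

U+375F9 = 0x375F9 = 226809 decimal. In range U+10000–U+10FFFF → 4-byte form: 11110xxx 10xxxxxx 10xxxxxx 10xxxxxx.
Binary (21 bits): 000110111010111111001.
Split 3+6+6+6: 000 | 110111 | 010111 | 111001.
Byte 1: 11110000 = 0xF0.
Byte 2: 10110111 = 0xB7.
Byte 3: 10010111 = 0x97.
Byte 4: 10111001 = 0xB9.

F0 B7 97 B9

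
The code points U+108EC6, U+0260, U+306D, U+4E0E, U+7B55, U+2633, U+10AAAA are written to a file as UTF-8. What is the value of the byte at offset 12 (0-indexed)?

0xE7

U+108EC6 → 4-byte form F4 88 BB 86 at offsets 0–3.
U+0260 → 2-byte form C9 A0 at offsets 4–5.
U+306D → 3-byte form E3 81 AD at offsets 6–8.
U+4E0E → 3-byte form E4 B8 8E at offsets 9–11.
U+7B55 → 3-byte form E7 AD 95 at offsets 12–14.
Offset 12 falls in char 5's range; it's byte 1 of E7 AD 95 = 0xE7.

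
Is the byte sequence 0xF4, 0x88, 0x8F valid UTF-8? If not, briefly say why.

Leading byte 0xF4 = 11110100 → 4-byte form, but only 3 bytes are present.

invalid (sequence truncated)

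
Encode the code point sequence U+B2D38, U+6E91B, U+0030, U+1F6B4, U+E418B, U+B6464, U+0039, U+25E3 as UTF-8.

F2 B2 B4 B8 F1 AE A4 9B 30 F0 9F 9A B4 F3 A4 86 8B F2 B6 91 A4 39 E2 97 A3

U+B2D38: 4-byte form → F2 B2 B4 B8.
U+6E91B: 4-byte form → F1 AE A4 9B.
U+0030: 1-byte form → 30.
U+1F6B4: 4-byte form → F0 9F 9A B4.
U+E418B: 4-byte form → F3 A4 86 8B.
U+B6464: 4-byte form → F2 B6 91 A4.
U+0039: 1-byte form → 39.
U+25E3: 3-byte form → E2 97 A3.
Concatenated (25 bytes): F2 B2 B4 B8 F1 AE A4 9B 30 F0 9F 9A B4 F3 A4 86 8B F2 B6 91 A4 39 E2 97 A3.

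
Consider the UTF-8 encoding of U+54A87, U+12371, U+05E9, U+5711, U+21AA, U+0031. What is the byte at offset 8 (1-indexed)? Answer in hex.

1-indexed offset 8 is 0-indexed offset 7.
U+54A87 → 4-byte form F1 94 AA 87 at offsets 0–3.
U+12371 → 4-byte form F0 92 8D B1 at offsets 4–7.
Offset 7 falls in char 2's range; it's byte 4 of F0 92 8D B1 = 0xB1.

0xB1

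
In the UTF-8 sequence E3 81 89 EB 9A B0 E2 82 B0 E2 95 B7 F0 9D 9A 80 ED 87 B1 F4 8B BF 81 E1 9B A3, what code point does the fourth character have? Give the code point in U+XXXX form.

Offset 0: leading byte 0xE3 = 11100011 → 3-byte char #1 = E3 81 89.
Offset 3: leading byte 0xEB = 11101011 → 3-byte char #2 = EB 9A B0.
Offset 6: leading byte 0xE2 = 11100010 → 3-byte char #3 = E2 82 B0.
Offset 9: leading byte 0xE2 = 11100010 → 3-byte char #4 = E2 95 B7.
Leading byte 0xE2 = 11100010 matches 1110xxxx → 3-byte sequence.
Byte 1: 0xE2 = 11100010, payload 0010 (4 bits).
Byte 2: 0x95 = 10010101 (10xxxxxx ✓), payload 010101.
Byte 3: 0xB7 = 10110111 (10xxxxxx ✓), payload 110111.
Concatenate: 0010010101110111 = 0x2577 (16 bits → U+2577).

U+2577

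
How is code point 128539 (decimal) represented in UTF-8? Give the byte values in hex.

F0 9F 98 9B

U+1F61B = 0x1F61B = 128539 decimal. In range U+10000–U+10FFFF → 4-byte form: 11110xxx 10xxxxxx 10xxxxxx 10xxxxxx.
Binary (21 bits): 000011111011000011011.
Split 3+6+6+6: 000 | 011111 | 011000 | 011011.
Byte 1: 11110000 = 0xF0.
Byte 2: 10011111 = 0x9F.
Byte 3: 10011000 = 0x98.
Byte 4: 10011011 = 0x9B.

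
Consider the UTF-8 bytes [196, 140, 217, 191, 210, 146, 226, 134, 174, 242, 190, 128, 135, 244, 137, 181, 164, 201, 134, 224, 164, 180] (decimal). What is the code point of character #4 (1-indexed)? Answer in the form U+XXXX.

U+21AE

Offset 0: leading byte 0xC4 = 11000100 → 2-byte char #1 = C4 8C.
Offset 2: leading byte 0xD9 = 11011001 → 2-byte char #2 = D9 BF.
Offset 4: leading byte 0xD2 = 11010010 → 2-byte char #3 = D2 92.
Offset 6: leading byte 0xE2 = 11100010 → 3-byte char #4 = E2 86 AE.
Leading byte 0xE2 = 11100010 matches 1110xxxx → 3-byte sequence.
Byte 1: 0xE2 = 11100010, payload 0010 (4 bits).
Byte 2: 0x86 = 10000110 (10xxxxxx ✓), payload 000110.
Byte 3: 0xAE = 10101110 (10xxxxxx ✓), payload 101110.
Concatenate: 0010000110101110 = 0x21AE (16 bits → U+21AE).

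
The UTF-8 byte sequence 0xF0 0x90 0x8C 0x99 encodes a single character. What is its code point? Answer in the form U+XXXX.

Leading byte 0xF0 = 11110000 matches 11110xxx → 4-byte sequence.
Byte 1: 0xF0 = 11110000, payload 000 (3 bits).
Byte 2: 0x90 = 10010000 (10xxxxxx ✓), payload 010000.
Byte 3: 0x8C = 10001100 (10xxxxxx ✓), payload 001100.
Byte 4: 0x99 = 10011001 (10xxxxxx ✓), payload 011001.
Concatenate: 000010000001100011001 = 0x10319 (21 bits → U+10319).

U+10319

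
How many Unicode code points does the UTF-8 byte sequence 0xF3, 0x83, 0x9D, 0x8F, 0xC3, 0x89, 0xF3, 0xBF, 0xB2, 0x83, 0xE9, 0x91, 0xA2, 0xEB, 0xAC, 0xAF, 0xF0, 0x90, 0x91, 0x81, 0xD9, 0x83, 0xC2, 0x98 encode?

8

Byte at offset 0: 0xF3 = 11110011 → 4-byte char (#1). Advance 4.
Byte at offset 4: 0xC3 = 11000011 → 2-byte char (#2). Advance 2.
Byte at offset 6: 0xF3 = 11110011 → 4-byte char (#3). Advance 4.
Byte at offset 10: 0xE9 = 11101001 → 3-byte char (#4). Advance 3.
Byte at offset 13: 0xEB = 11101011 → 3-byte char (#5). Advance 3.
Byte at offset 16: 0xF0 = 11110000 → 4-byte char (#6). Advance 4.
Byte at offset 20: 0xD9 = 11011001 → 2-byte char (#7). Advance 2.
Byte at offset 22: 0xC2 = 11000010 → 2-byte char (#8). Advance 2.
Reached end at offset 24 after 8 code points.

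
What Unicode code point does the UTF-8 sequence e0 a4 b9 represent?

Leading byte 0xE0 = 11100000 matches 1110xxxx → 3-byte sequence.
Byte 1: 0xE0 = 11100000, payload 0000 (4 bits).
Byte 2: 0xA4 = 10100100 (10xxxxxx ✓), payload 100100.
Byte 3: 0xB9 = 10111001 (10xxxxxx ✓), payload 111001.
Concatenate: 0000100100111001 = 0x939 (16 bits → U+0939).

U+0939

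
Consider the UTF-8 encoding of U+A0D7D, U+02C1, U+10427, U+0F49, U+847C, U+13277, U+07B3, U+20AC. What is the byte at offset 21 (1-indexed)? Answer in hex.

1-indexed offset 21 is 0-indexed offset 20.
U+A0D7D → 4-byte form F2 A0 B5 BD at offsets 0–3.
U+02C1 → 2-byte form CB 81 at offsets 4–5.
U+10427 → 4-byte form F0 90 90 A7 at offsets 6–9.
U+0F49 → 3-byte form E0 BD 89 at offsets 10–12.
U+847C → 3-byte form E8 91 BC at offsets 13–15.
U+13277 → 4-byte form F0 93 89 B7 at offsets 16–19.
U+07B3 → 2-byte form DE B3 at offsets 20–21.
Offset 20 falls in char 7's range; it's byte 1 of DE B3 = 0xDE.

0xDE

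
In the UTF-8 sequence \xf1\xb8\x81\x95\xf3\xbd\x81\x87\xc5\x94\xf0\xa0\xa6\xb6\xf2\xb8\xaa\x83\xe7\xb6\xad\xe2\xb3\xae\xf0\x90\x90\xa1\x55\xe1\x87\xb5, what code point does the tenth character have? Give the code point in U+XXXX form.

U+11F5

Offset 0: leading byte 0xF1 = 11110001 → 4-byte char #1 = F1 B8 81 95.
Offset 4: leading byte 0xF3 = 11110011 → 4-byte char #2 = F3 BD 81 87.
Offset 8: leading byte 0xC5 = 11000101 → 2-byte char #3 = C5 94.
Offset 10: leading byte 0xF0 = 11110000 → 4-byte char #4 = F0 A0 A6 B6.
Offset 14: leading byte 0xF2 = 11110010 → 4-byte char #5 = F2 B8 AA 83.
Offset 18: leading byte 0xE7 = 11100111 → 3-byte char #6 = E7 B6 AD.
Offset 21: leading byte 0xE2 = 11100010 → 3-byte char #7 = E2 B3 AE.
Offset 24: leading byte 0xF0 = 11110000 → 4-byte char #8 = F0 90 90 A1.
Offset 28: leading byte 0x55 = 01010101 → 1-byte char #9 = 55.
Offset 29: leading byte 0xE1 = 11100001 → 3-byte char #10 = E1 87 B5.
Leading byte 0xE1 = 11100001 matches 1110xxxx → 3-byte sequence.
Byte 1: 0xE1 = 11100001, payload 0001 (4 bits).
Byte 2: 0x87 = 10000111 (10xxxxxx ✓), payload 000111.
Byte 3: 0xB5 = 10110101 (10xxxxxx ✓), payload 110101.
Concatenate: 0001000111110101 = 0x11F5 (16 bits → U+11F5).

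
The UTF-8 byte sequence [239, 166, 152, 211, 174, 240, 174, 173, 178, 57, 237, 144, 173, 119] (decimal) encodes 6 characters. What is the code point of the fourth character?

U+0039

Offset 0: leading byte 0xEF = 11101111 → 3-byte char #1 = EF A6 98.
Offset 3: leading byte 0xD3 = 11010011 → 2-byte char #2 = D3 AE.
Offset 5: leading byte 0xF0 = 11110000 → 4-byte char #3 = F0 AE AD B2.
Offset 9: leading byte 0x39 = 00111001 → 1-byte char #4 = 39.
Leading byte 0x39 = 00111001 matches 0xxxxxxx → 1-byte sequence.
Byte 1: 0x39 = 00111001, payload 0111001 (7 bits).
Concatenate: 0111001 = 0x39 (7 bits → U+0039).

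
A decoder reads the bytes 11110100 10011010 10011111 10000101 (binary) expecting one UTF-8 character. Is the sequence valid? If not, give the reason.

Leading byte 0xF4 = 11110100 → 4-byte form.
Payload = 0x11A7C5, which exceeds U+10FFFF, the maximum Unicode code point. (Leading bytes F5–FF, or F4 followed by ≥ 0x90, are invalid.)

invalid (encodes a value above U+10FFFF)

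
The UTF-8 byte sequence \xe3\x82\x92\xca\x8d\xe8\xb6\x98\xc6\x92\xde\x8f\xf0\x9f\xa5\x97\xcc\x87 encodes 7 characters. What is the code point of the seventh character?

U+0307

Offset 0: leading byte 0xE3 = 11100011 → 3-byte char #1 = E3 82 92.
Offset 3: leading byte 0xCA = 11001010 → 2-byte char #2 = CA 8D.
Offset 5: leading byte 0xE8 = 11101000 → 3-byte char #3 = E8 B6 98.
Offset 8: leading byte 0xC6 = 11000110 → 2-byte char #4 = C6 92.
Offset 10: leading byte 0xDE = 11011110 → 2-byte char #5 = DE 8F.
Offset 12: leading byte 0xF0 = 11110000 → 4-byte char #6 = F0 9F A5 97.
Offset 16: leading byte 0xCC = 11001100 → 2-byte char #7 = CC 87.
Leading byte 0xCC = 11001100 matches 110xxxxx → 2-byte sequence.
Byte 1: 0xCC = 11001100, payload 01100 (5 bits).
Byte 2: 0x87 = 10000111 (10xxxxxx ✓), payload 000111.
Concatenate: 01100000111 = 0x307 (11 bits → U+0307).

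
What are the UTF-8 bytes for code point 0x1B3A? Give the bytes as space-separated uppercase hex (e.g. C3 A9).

E1 AC BA

U+1B3A = 0x1B3A = 6970 decimal. In range U+0800–U+FFFF → 3-byte form: 1110xxxx 10xxxxxx 10xxxxxx.
Binary (16 bits): 0001101100111010.
Split 4+6+6: 0001 | 101100 | 111010.
Byte 1: 11100001 = 0xE1.
Byte 2: 10101100 = 0xAC.
Byte 3: 10111010 = 0xBA.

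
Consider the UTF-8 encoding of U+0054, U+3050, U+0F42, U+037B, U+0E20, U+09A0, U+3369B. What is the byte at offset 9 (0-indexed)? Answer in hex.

0xE0

U+0054 → 1-byte form 54 at offsets 0–0.
U+3050 → 3-byte form E3 81 90 at offsets 1–3.
U+0F42 → 3-byte form E0 BD 82 at offsets 4–6.
U+037B → 2-byte form CD BB at offsets 7–8.
U+0E20 → 3-byte form E0 B8 A0 at offsets 9–11.
Offset 9 falls in char 5's range; it's byte 1 of E0 B8 A0 = 0xE0.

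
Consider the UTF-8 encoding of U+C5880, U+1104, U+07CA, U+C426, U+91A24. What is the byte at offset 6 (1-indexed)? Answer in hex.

0x84

1-indexed offset 6 is 0-indexed offset 5.
U+C5880 → 4-byte form F3 85 A2 80 at offsets 0–3.
U+1104 → 3-byte form E1 84 84 at offsets 4–6.
Offset 5 falls in char 2's range; it's byte 2 of E1 84 84 = 0x84.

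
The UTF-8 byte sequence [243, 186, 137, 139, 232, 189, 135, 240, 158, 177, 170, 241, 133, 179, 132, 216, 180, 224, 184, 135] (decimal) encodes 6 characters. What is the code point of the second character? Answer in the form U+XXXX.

Offset 0: leading byte 0xF3 = 11110011 → 4-byte char #1 = F3 BA 89 8B.
Offset 4: leading byte 0xE8 = 11101000 → 3-byte char #2 = E8 BD 87.
Leading byte 0xE8 = 11101000 matches 1110xxxx → 3-byte sequence.
Byte 1: 0xE8 = 11101000, payload 1000 (4 bits).
Byte 2: 0xBD = 10111101 (10xxxxxx ✓), payload 111101.
Byte 3: 0x87 = 10000111 (10xxxxxx ✓), payload 000111.
Concatenate: 1000111101000111 = 0x8F47 (16 bits → U+8F47).

U+8F47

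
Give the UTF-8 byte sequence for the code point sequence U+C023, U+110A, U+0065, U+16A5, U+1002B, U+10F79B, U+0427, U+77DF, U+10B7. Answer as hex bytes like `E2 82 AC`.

U+C023: 3-byte form → EC 80 A3.
U+110A: 3-byte form → E1 84 8A.
U+0065: 1-byte form → 65.
U+16A5: 3-byte form → E1 9A A5.
U+1002B: 4-byte form → F0 90 80 AB.
U+10F79B: 4-byte form → F4 8F 9E 9B.
U+0427: 2-byte form → D0 A7.
U+77DF: 3-byte form → E7 9F 9F.
U+10B7: 3-byte form → E1 82 B7.
Concatenated (26 bytes): EC 80 A3 E1 84 8A 65 E1 9A A5 F0 90 80 AB F4 8F 9E 9B D0 A7 E7 9F 9F E1 82 B7.

EC 80 A3 E1 84 8A 65 E1 9A A5 F0 90 80 AB F4 8F 9E 9B D0 A7 E7 9F 9F E1 82 B7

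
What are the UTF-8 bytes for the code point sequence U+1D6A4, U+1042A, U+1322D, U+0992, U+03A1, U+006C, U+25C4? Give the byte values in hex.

F0 9D 9A A4 F0 90 90 AA F0 93 88 AD E0 A6 92 CE A1 6C E2 97 84

U+1D6A4: 4-byte form → F0 9D 9A A4.
U+1042A: 4-byte form → F0 90 90 AA.
U+1322D: 4-byte form → F0 93 88 AD.
U+0992: 3-byte form → E0 A6 92.
U+03A1: 2-byte form → CE A1.
U+006C: 1-byte form → 6C.
U+25C4: 3-byte form → E2 97 84.
Concatenated (21 bytes): F0 9D 9A A4 F0 90 90 AA F0 93 88 AD E0 A6 92 CE A1 6C E2 97 84.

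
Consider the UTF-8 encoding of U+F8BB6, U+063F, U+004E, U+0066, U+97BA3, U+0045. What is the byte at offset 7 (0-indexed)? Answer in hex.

U+F8BB6 → 4-byte form F3 B8 AE B6 at offsets 0–3.
U+063F → 2-byte form D8 BF at offsets 4–5.
U+004E → 1-byte form 4E at offsets 6–6.
U+0066 → 1-byte form 66 at offsets 7–7.
Offset 7 falls in char 4's range; it's byte 1 of 66 = 0x66.

0x66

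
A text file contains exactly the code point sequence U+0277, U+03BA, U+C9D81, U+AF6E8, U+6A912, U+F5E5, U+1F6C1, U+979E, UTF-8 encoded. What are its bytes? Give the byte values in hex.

U+0277: 2-byte form → C9 B7.
U+03BA: 2-byte form → CE BA.
U+C9D81: 4-byte form → F3 89 B6 81.
U+AF6E8: 4-byte form → F2 AF 9B A8.
U+6A912: 4-byte form → F1 AA A4 92.
U+F5E5: 3-byte form → EF 97 A5.
U+1F6C1: 4-byte form → F0 9F 9B 81.
U+979E: 3-byte form → E9 9E 9E.
Concatenated (26 bytes): C9 B7 CE BA F3 89 B6 81 F2 AF 9B A8 F1 AA A4 92 EF 97 A5 F0 9F 9B 81 E9 9E 9E.

C9 B7 CE BA F3 89 B6 81 F2 AF 9B A8 F1 AA A4 92 EF 97 A5 F0 9F 9B 81 E9 9E 9E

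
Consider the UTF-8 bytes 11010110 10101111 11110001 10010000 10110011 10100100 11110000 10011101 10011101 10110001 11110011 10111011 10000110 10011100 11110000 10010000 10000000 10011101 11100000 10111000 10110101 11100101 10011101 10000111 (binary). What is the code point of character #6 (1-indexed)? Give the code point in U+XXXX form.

Offset 0: leading byte 0xD6 = 11010110 → 2-byte char #1 = D6 AF.
Offset 2: leading byte 0xF1 = 11110001 → 4-byte char #2 = F1 90 B3 A4.
Offset 6: leading byte 0xF0 = 11110000 → 4-byte char #3 = F0 9D 9D B1.
Offset 10: leading byte 0xF3 = 11110011 → 4-byte char #4 = F3 BB 86 9C.
Offset 14: leading byte 0xF0 = 11110000 → 4-byte char #5 = F0 90 80 9D.
Offset 18: leading byte 0xE0 = 11100000 → 3-byte char #6 = E0 B8 B5.
Leading byte 0xE0 = 11100000 matches 1110xxxx → 3-byte sequence.
Byte 1: 0xE0 = 11100000, payload 0000 (4 bits).
Byte 2: 0xB8 = 10111000 (10xxxxxx ✓), payload 111000.
Byte 3: 0xB5 = 10110101 (10xxxxxx ✓), payload 110101.
Concatenate: 0000111000110101 = 0xE35 (16 bits → U+0E35).

U+0E35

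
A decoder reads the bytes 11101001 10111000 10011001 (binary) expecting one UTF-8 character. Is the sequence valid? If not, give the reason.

valid

Leading byte 0xE9 = 11101001 → 3-byte form.
Continuation bytes 0xB8=10111000, 0x99=10011001 all match 10xxxxxx.
Decoded value 0x9E19 is ≥ 0x800 (shortest form) and not a surrogate.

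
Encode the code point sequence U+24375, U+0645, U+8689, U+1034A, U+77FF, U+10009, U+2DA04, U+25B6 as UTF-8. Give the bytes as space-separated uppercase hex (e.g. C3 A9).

U+24375: 4-byte form → F0 A4 8D B5.
U+0645: 2-byte form → D9 85.
U+8689: 3-byte form → E8 9A 89.
U+1034A: 4-byte form → F0 90 8D 8A.
U+77FF: 3-byte form → E7 9F BF.
U+10009: 4-byte form → F0 90 80 89.
U+2DA04: 4-byte form → F0 AD A8 84.
U+25B6: 3-byte form → E2 96 B6.
Concatenated (27 bytes): F0 A4 8D B5 D9 85 E8 9A 89 F0 90 8D 8A E7 9F BF F0 90 80 89 F0 AD A8 84 E2 96 B6.

F0 A4 8D B5 D9 85 E8 9A 89 F0 90 8D 8A E7 9F BF F0 90 80 89 F0 AD A8 84 E2 96 B6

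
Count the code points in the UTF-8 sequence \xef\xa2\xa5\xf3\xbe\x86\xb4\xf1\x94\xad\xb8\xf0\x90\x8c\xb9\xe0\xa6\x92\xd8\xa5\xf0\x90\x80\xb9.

7

Byte at offset 0: 0xEF = 11101111 → 3-byte char (#1). Advance 3.
Byte at offset 3: 0xF3 = 11110011 → 4-byte char (#2). Advance 4.
Byte at offset 7: 0xF1 = 11110001 → 4-byte char (#3). Advance 4.
Byte at offset 11: 0xF0 = 11110000 → 4-byte char (#4). Advance 4.
Byte at offset 15: 0xE0 = 11100000 → 3-byte char (#5). Advance 3.
Byte at offset 18: 0xD8 = 11011000 → 2-byte char (#6). Advance 2.
Byte at offset 20: 0xF0 = 11110000 → 4-byte char (#7). Advance 4.
Reached end at offset 24 after 7 code points.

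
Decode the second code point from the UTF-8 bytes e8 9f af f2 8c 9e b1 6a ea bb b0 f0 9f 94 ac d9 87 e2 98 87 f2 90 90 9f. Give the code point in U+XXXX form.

U+8C7B1

Offset 0: leading byte 0xE8 = 11101000 → 3-byte char #1 = E8 9F AF.
Offset 3: leading byte 0xF2 = 11110010 → 4-byte char #2 = F2 8C 9E B1.
Leading byte 0xF2 = 11110010 matches 11110xxx → 4-byte sequence.
Byte 1: 0xF2 = 11110010, payload 010 (3 bits).
Byte 2: 0x8C = 10001100 (10xxxxxx ✓), payload 001100.
Byte 3: 0x9E = 10011110 (10xxxxxx ✓), payload 011110.
Byte 4: 0xB1 = 10110001 (10xxxxxx ✓), payload 110001.
Concatenate: 010001100011110110001 = 0x8C7B1 (21 bits → U+8C7B1).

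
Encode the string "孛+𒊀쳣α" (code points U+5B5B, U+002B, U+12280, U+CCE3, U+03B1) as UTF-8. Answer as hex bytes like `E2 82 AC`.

E5 AD 9B 2B F0 92 8A 80 EC B3 A3 CE B1

U+5B5B: 3-byte form → E5 AD 9B.
U+002B: 1-byte form → 2B.
U+12280: 4-byte form → F0 92 8A 80.
U+CCE3: 3-byte form → EC B3 A3.
U+03B1: 2-byte form → CE B1.
Concatenated (13 bytes): E5 AD 9B 2B F0 92 8A 80 EC B3 A3 CE B1.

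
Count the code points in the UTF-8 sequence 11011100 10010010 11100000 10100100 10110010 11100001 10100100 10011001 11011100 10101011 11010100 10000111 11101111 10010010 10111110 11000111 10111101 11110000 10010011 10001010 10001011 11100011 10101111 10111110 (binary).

9

Byte at offset 0: 0xDC = 11011100 → 2-byte char (#1). Advance 2.
Byte at offset 2: 0xE0 = 11100000 → 3-byte char (#2). Advance 3.
Byte at offset 5: 0xE1 = 11100001 → 3-byte char (#3). Advance 3.
Byte at offset 8: 0xDC = 11011100 → 2-byte char (#4). Advance 2.
Byte at offset 10: 0xD4 = 11010100 → 2-byte char (#5). Advance 2.
Byte at offset 12: 0xEF = 11101111 → 3-byte char (#6). Advance 3.
Byte at offset 15: 0xC7 = 11000111 → 2-byte char (#7). Advance 2.
Byte at offset 17: 0xF0 = 11110000 → 4-byte char (#8). Advance 4.
Byte at offset 21: 0xE3 = 11100011 → 3-byte char (#9). Advance 3.
Reached end at offset 24 after 9 code points.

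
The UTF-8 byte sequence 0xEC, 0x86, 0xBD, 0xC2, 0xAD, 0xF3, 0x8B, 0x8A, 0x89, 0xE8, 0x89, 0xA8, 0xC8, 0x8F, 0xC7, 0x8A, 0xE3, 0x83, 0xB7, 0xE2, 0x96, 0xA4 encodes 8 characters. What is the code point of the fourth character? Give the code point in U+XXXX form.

U+8268

Offset 0: leading byte 0xEC = 11101100 → 3-byte char #1 = EC 86 BD.
Offset 3: leading byte 0xC2 = 11000010 → 2-byte char #2 = C2 AD.
Offset 5: leading byte 0xF3 = 11110011 → 4-byte char #3 = F3 8B 8A 89.
Offset 9: leading byte 0xE8 = 11101000 → 3-byte char #4 = E8 89 A8.
Leading byte 0xE8 = 11101000 matches 1110xxxx → 3-byte sequence.
Byte 1: 0xE8 = 11101000, payload 1000 (4 bits).
Byte 2: 0x89 = 10001001 (10xxxxxx ✓), payload 001001.
Byte 3: 0xA8 = 10101000 (10xxxxxx ✓), payload 101000.
Concatenate: 1000001001101000 = 0x8268 (16 bits → U+8268).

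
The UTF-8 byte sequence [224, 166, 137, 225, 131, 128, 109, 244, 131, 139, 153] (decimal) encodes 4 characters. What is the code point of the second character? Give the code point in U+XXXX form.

Offset 0: leading byte 0xE0 = 11100000 → 3-byte char #1 = E0 A6 89.
Offset 3: leading byte 0xE1 = 11100001 → 3-byte char #2 = E1 83 80.
Leading byte 0xE1 = 11100001 matches 1110xxxx → 3-byte sequence.
Byte 1: 0xE1 = 11100001, payload 0001 (4 bits).
Byte 2: 0x83 = 10000011 (10xxxxxx ✓), payload 000011.
Byte 3: 0x80 = 10000000 (10xxxxxx ✓), payload 000000.
Concatenate: 0001000011000000 = 0x10C0 (16 bits → U+10C0).

U+10C0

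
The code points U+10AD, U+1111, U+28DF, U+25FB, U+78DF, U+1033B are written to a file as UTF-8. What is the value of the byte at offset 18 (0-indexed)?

U+10AD → 3-byte form E1 82 AD at offsets 0–2.
U+1111 → 3-byte form E1 84 91 at offsets 3–5.
U+28DF → 3-byte form E2 A3 9F at offsets 6–8.
U+25FB → 3-byte form E2 97 BB at offsets 9–11.
U+78DF → 3-byte form E7 A3 9F at offsets 12–14.
U+1033B → 4-byte form F0 90 8C BB at offsets 15–18.
Offset 18 falls in char 6's range; it's byte 4 of F0 90 8C BB = 0xBB.

0xBB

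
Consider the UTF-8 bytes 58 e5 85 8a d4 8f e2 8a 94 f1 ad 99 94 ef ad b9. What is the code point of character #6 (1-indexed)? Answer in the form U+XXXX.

U+FB79

Offset 0: leading byte 0x58 = 01011000 → 1-byte char #1 = 58.
Offset 1: leading byte 0xE5 = 11100101 → 3-byte char #2 = E5 85 8A.
Offset 4: leading byte 0xD4 = 11010100 → 2-byte char #3 = D4 8F.
Offset 6: leading byte 0xE2 = 11100010 → 3-byte char #4 = E2 8A 94.
Offset 9: leading byte 0xF1 = 11110001 → 4-byte char #5 = F1 AD 99 94.
Offset 13: leading byte 0xEF = 11101111 → 3-byte char #6 = EF AD B9.
Leading byte 0xEF = 11101111 matches 1110xxxx → 3-byte sequence.
Byte 1: 0xEF = 11101111, payload 1111 (4 bits).
Byte 2: 0xAD = 10101101 (10xxxxxx ✓), payload 101101.
Byte 3: 0xB9 = 10111001 (10xxxxxx ✓), payload 111001.
Concatenate: 1111101101111001 = 0xFB79 (16 bits → U+FB79).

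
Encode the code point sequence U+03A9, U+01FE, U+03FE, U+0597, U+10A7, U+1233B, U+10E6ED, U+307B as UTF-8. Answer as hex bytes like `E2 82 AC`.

CE A9 C7 BE CF BE D6 97 E1 82 A7 F0 92 8C BB F4 8E 9B AD E3 81 BB

U+03A9: 2-byte form → CE A9.
U+01FE: 2-byte form → C7 BE.
U+03FE: 2-byte form → CF BE.
U+0597: 2-byte form → D6 97.
U+10A7: 3-byte form → E1 82 A7.
U+1233B: 4-byte form → F0 92 8C BB.
U+10E6ED: 4-byte form → F4 8E 9B AD.
U+307B: 3-byte form → E3 81 BB.
Concatenated (22 bytes): CE A9 C7 BE CF BE D6 97 E1 82 A7 F0 92 8C BB F4 8E 9B AD E3 81 BB.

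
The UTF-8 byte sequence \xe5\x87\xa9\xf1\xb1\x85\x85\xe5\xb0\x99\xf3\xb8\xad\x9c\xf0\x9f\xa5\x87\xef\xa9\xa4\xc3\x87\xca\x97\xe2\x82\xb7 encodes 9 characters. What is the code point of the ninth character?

Offset 0: leading byte 0xE5 = 11100101 → 3-byte char #1 = E5 87 A9.
Offset 3: leading byte 0xF1 = 11110001 → 4-byte char #2 = F1 B1 85 85.
Offset 7: leading byte 0xE5 = 11100101 → 3-byte char #3 = E5 B0 99.
Offset 10: leading byte 0xF3 = 11110011 → 4-byte char #4 = F3 B8 AD 9C.
Offset 14: leading byte 0xF0 = 11110000 → 4-byte char #5 = F0 9F A5 87.
Offset 18: leading byte 0xEF = 11101111 → 3-byte char #6 = EF A9 A4.
Offset 21: leading byte 0xC3 = 11000011 → 2-byte char #7 = C3 87.
Offset 23: leading byte 0xCA = 11001010 → 2-byte char #8 = CA 97.
Offset 25: leading byte 0xE2 = 11100010 → 3-byte char #9 = E2 82 B7.
Leading byte 0xE2 = 11100010 matches 1110xxxx → 3-byte sequence.
Byte 1: 0xE2 = 11100010, payload 0010 (4 bits).
Byte 2: 0x82 = 10000010 (10xxxxxx ✓), payload 000010.
Byte 3: 0xB7 = 10110111 (10xxxxxx ✓), payload 110111.
Concatenate: 0010000010110111 = 0x20B7 (16 bits → U+20B7).

U+20B7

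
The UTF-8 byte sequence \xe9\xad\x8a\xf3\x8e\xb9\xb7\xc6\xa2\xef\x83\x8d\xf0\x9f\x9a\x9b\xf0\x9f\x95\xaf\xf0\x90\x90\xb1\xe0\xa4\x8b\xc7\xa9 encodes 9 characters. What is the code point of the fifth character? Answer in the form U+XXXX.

Offset 0: leading byte 0xE9 = 11101001 → 3-byte char #1 = E9 AD 8A.
Offset 3: leading byte 0xF3 = 11110011 → 4-byte char #2 = F3 8E B9 B7.
Offset 7: leading byte 0xC6 = 11000110 → 2-byte char #3 = C6 A2.
Offset 9: leading byte 0xEF = 11101111 → 3-byte char #4 = EF 83 8D.
Offset 12: leading byte 0xF0 = 11110000 → 4-byte char #5 = F0 9F 9A 9B.
Leading byte 0xF0 = 11110000 matches 11110xxx → 4-byte sequence.
Byte 1: 0xF0 = 11110000, payload 000 (3 bits).
Byte 2: 0x9F = 10011111 (10xxxxxx ✓), payload 011111.
Byte 3: 0x9A = 10011010 (10xxxxxx ✓), payload 011010.
Byte 4: 0x9B = 10011011 (10xxxxxx ✓), payload 011011.
Concatenate: 000011111011010011011 = 0x1F69B (21 bits → U+1F69B).

U+1F69B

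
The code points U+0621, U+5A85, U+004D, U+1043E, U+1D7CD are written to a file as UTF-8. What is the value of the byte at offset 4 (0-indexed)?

U+0621 → 2-byte form D8 A1 at offsets 0–1.
U+5A85 → 3-byte form E5 AA 85 at offsets 2–4.
Offset 4 falls in char 2's range; it's byte 3 of E5 AA 85 = 0x85.

0x85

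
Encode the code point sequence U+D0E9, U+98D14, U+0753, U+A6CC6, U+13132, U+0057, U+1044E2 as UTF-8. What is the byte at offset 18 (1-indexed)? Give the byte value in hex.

1-indexed offset 18 is 0-indexed offset 17.
U+D0E9 → 3-byte form ED 83 A9 at offsets 0–2.
U+98D14 → 4-byte form F2 98 B4 94 at offsets 3–6.
U+0753 → 2-byte form DD 93 at offsets 7–8.
U+A6CC6 → 4-byte form F2 A6 B3 86 at offsets 9–12.
U+13132 → 4-byte form F0 93 84 B2 at offsets 13–16.
U+0057 → 1-byte form 57 at offsets 17–17.
Offset 17 falls in char 6's range; it's byte 1 of 57 = 0x57.

0x57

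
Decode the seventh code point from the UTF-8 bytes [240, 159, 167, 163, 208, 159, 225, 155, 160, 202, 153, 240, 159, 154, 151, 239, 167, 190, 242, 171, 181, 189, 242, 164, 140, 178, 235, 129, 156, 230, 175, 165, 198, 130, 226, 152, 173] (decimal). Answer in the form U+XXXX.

Offset 0: leading byte 0xF0 = 11110000 → 4-byte char #1 = F0 9F A7 A3.
Offset 4: leading byte 0xD0 = 11010000 → 2-byte char #2 = D0 9F.
Offset 6: leading byte 0xE1 = 11100001 → 3-byte char #3 = E1 9B A0.
Offset 9: leading byte 0xCA = 11001010 → 2-byte char #4 = CA 99.
Offset 11: leading byte 0xF0 = 11110000 → 4-byte char #5 = F0 9F 9A 97.
Offset 15: leading byte 0xEF = 11101111 → 3-byte char #6 = EF A7 BE.
Offset 18: leading byte 0xF2 = 11110010 → 4-byte char #7 = F2 AB B5 BD.
Leading byte 0xF2 = 11110010 matches 11110xxx → 4-byte sequence.
Byte 1: 0xF2 = 11110010, payload 010 (3 bits).
Byte 2: 0xAB = 10101011 (10xxxxxx ✓), payload 101011.
Byte 3: 0xB5 = 10110101 (10xxxxxx ✓), payload 110101.
Byte 4: 0xBD = 10111101 (10xxxxxx ✓), payload 111101.
Concatenate: 010101011110101111101 = 0xABD7D (21 bits → U+ABD7D).

U+ABD7D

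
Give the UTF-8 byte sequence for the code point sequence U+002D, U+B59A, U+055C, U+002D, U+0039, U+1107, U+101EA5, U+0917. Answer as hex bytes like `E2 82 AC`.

U+002D: 1-byte form → 2D.
U+B59A: 3-byte form → EB 96 9A.
U+055C: 2-byte form → D5 9C.
U+002D: 1-byte form → 2D.
U+0039: 1-byte form → 39.
U+1107: 3-byte form → E1 84 87.
U+101EA5: 4-byte form → F4 81 BA A5.
U+0917: 3-byte form → E0 A4 97.
Concatenated (18 bytes): 2D EB 96 9A D5 9C 2D 39 E1 84 87 F4 81 BA A5 E0 A4 97.

2D EB 96 9A D5 9C 2D 39 E1 84 87 F4 81 BA A5 E0 A4 97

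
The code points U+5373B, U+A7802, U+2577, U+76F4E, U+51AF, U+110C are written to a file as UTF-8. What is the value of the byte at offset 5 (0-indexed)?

U+5373B → 4-byte form F1 93 9C BB at offsets 0–3.
U+A7802 → 4-byte form F2 A7 A0 82 at offsets 4–7.
Offset 5 falls in char 2's range; it's byte 2 of F2 A7 A0 82 = 0xA7.

0xA7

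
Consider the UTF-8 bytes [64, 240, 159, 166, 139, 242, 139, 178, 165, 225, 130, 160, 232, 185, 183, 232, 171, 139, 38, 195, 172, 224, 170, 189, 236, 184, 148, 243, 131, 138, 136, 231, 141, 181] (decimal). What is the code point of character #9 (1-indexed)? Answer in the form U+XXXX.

U+0ABD

Offset 0: leading byte 0x40 = 01000000 → 1-byte char #1 = 40.
Offset 1: leading byte 0xF0 = 11110000 → 4-byte char #2 = F0 9F A6 8B.
Offset 5: leading byte 0xF2 = 11110010 → 4-byte char #3 = F2 8B B2 A5.
Offset 9: leading byte 0xE1 = 11100001 → 3-byte char #4 = E1 82 A0.
Offset 12: leading byte 0xE8 = 11101000 → 3-byte char #5 = E8 B9 B7.
Offset 15: leading byte 0xE8 = 11101000 → 3-byte char #6 = E8 AB 8B.
Offset 18: leading byte 0x26 = 00100110 → 1-byte char #7 = 26.
Offset 19: leading byte 0xC3 = 11000011 → 2-byte char #8 = C3 AC.
Offset 21: leading byte 0xE0 = 11100000 → 3-byte char #9 = E0 AA BD.
Leading byte 0xE0 = 11100000 matches 1110xxxx → 3-byte sequence.
Byte 1: 0xE0 = 11100000, payload 0000 (4 bits).
Byte 2: 0xAA = 10101010 (10xxxxxx ✓), payload 101010.
Byte 3: 0xBD = 10111101 (10xxxxxx ✓), payload 111101.
Concatenate: 0000101010111101 = 0xABD (16 bits → U+0ABD).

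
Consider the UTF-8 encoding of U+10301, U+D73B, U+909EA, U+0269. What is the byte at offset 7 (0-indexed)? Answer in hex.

0xF2

U+10301 → 4-byte form F0 90 8C 81 at offsets 0–3.
U+D73B → 3-byte form ED 9C BB at offsets 4–6.
U+909EA → 4-byte form F2 90 A7 AA at offsets 7–10.
Offset 7 falls in char 3's range; it's byte 1 of F2 90 A7 AA = 0xF2.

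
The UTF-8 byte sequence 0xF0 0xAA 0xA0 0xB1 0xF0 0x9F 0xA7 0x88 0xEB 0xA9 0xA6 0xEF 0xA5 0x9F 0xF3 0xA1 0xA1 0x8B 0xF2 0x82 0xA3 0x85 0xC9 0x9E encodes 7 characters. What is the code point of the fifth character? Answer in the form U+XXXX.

Offset 0: leading byte 0xF0 = 11110000 → 4-byte char #1 = F0 AA A0 B1.
Offset 4: leading byte 0xF0 = 11110000 → 4-byte char #2 = F0 9F A7 88.
Offset 8: leading byte 0xEB = 11101011 → 3-byte char #3 = EB A9 A6.
Offset 11: leading byte 0xEF = 11101111 → 3-byte char #4 = EF A5 9F.
Offset 14: leading byte 0xF3 = 11110011 → 4-byte char #5 = F3 A1 A1 8B.
Leading byte 0xF3 = 11110011 matches 11110xxx → 4-byte sequence.
Byte 1: 0xF3 = 11110011, payload 011 (3 bits).
Byte 2: 0xA1 = 10100001 (10xxxxxx ✓), payload 100001.
Byte 3: 0xA1 = 10100001 (10xxxxxx ✓), payload 100001.
Byte 4: 0x8B = 10001011 (10xxxxxx ✓), payload 001011.
Concatenate: 011100001100001001011 = 0xE184B (21 bits → U+E184B).

U+E184B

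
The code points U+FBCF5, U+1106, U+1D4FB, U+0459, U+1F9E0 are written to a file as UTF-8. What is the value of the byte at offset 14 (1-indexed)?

0xF0

1-indexed offset 14 is 0-indexed offset 13.
U+FBCF5 → 4-byte form F3 BB B3 B5 at offsets 0–3.
U+1106 → 3-byte form E1 84 86 at offsets 4–6.
U+1D4FB → 4-byte form F0 9D 93 BB at offsets 7–10.
U+0459 → 2-byte form D1 99 at offsets 11–12.
U+1F9E0 → 4-byte form F0 9F A7 A0 at offsets 13–16.
Offset 13 falls in char 5's range; it's byte 1 of F0 9F A7 A0 = 0xF0.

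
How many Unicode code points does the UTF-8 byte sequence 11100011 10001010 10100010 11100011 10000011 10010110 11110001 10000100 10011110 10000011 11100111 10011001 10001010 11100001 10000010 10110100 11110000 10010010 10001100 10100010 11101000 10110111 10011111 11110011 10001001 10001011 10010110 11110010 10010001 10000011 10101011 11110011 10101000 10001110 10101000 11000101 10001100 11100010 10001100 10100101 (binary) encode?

12

Byte at offset 0: 0xE3 = 11100011 → 3-byte char (#1). Advance 3.
Byte at offset 3: 0xE3 = 11100011 → 3-byte char (#2). Advance 3.
Byte at offset 6: 0xF1 = 11110001 → 4-byte char (#3). Advance 4.
Byte at offset 10: 0xE7 = 11100111 → 3-byte char (#4). Advance 3.
Byte at offset 13: 0xE1 = 11100001 → 3-byte char (#5). Advance 3.
Byte at offset 16: 0xF0 = 11110000 → 4-byte char (#6). Advance 4.
Byte at offset 20: 0xE8 = 11101000 → 3-byte char (#7). Advance 3.
Byte at offset 23: 0xF3 = 11110011 → 4-byte char (#8). Advance 4.
Byte at offset 27: 0xF2 = 11110010 → 4-byte char (#9). Advance 4.
Byte at offset 31: 0xF3 = 11110011 → 4-byte char (#10). Advance 4.
Byte at offset 35: 0xC5 = 11000101 → 2-byte char (#11). Advance 2.
Byte at offset 37: 0xE2 = 11100010 → 3-byte char (#12). Advance 3.
Reached end at offset 40 after 12 code points.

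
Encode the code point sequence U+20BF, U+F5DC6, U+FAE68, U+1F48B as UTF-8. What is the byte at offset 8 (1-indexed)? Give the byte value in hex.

1-indexed offset 8 is 0-indexed offset 7.
U+20BF → 3-byte form E2 82 BF at offsets 0–2.
U+F5DC6 → 4-byte form F3 B5 B7 86 at offsets 3–6.
U+FAE68 → 4-byte form F3 BA B9 A8 at offsets 7–10.
Offset 7 falls in char 3's range; it's byte 1 of F3 BA B9 A8 = 0xF3.

0xF3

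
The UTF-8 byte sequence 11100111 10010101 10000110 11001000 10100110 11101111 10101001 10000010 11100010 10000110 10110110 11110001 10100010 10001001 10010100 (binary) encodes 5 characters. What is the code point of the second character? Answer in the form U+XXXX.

U+0226

Offset 0: leading byte 0xE7 = 11100111 → 3-byte char #1 = E7 95 86.
Offset 3: leading byte 0xC8 = 11001000 → 2-byte char #2 = C8 A6.
Leading byte 0xC8 = 11001000 matches 110xxxxx → 2-byte sequence.
Byte 1: 0xC8 = 11001000, payload 01000 (5 bits).
Byte 2: 0xA6 = 10100110 (10xxxxxx ✓), payload 100110.
Concatenate: 01000100110 = 0x226 (11 bits → U+0226).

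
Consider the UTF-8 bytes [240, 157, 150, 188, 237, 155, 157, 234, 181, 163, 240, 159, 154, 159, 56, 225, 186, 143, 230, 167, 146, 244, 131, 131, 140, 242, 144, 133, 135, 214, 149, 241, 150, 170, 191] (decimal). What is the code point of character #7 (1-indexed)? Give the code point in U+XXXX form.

U+69D2

Offset 0: leading byte 0xF0 = 11110000 → 4-byte char #1 = F0 9D 96 BC.
Offset 4: leading byte 0xED = 11101101 → 3-byte char #2 = ED 9B 9D.
Offset 7: leading byte 0xEA = 11101010 → 3-byte char #3 = EA B5 A3.
Offset 10: leading byte 0xF0 = 11110000 → 4-byte char #4 = F0 9F 9A 9F.
Offset 14: leading byte 0x38 = 00111000 → 1-byte char #5 = 38.
Offset 15: leading byte 0xE1 = 11100001 → 3-byte char #6 = E1 BA 8F.
Offset 18: leading byte 0xE6 = 11100110 → 3-byte char #7 = E6 A7 92.
Leading byte 0xE6 = 11100110 matches 1110xxxx → 3-byte sequence.
Byte 1: 0xE6 = 11100110, payload 0110 (4 bits).
Byte 2: 0xA7 = 10100111 (10xxxxxx ✓), payload 100111.
Byte 3: 0x92 = 10010010 (10xxxxxx ✓), payload 010010.
Concatenate: 0110100111010010 = 0x69D2 (16 bits → U+69D2).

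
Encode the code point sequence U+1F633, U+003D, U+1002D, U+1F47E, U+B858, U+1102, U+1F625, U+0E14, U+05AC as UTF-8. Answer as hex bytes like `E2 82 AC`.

F0 9F 98 B3 3D F0 90 80 AD F0 9F 91 BE EB A1 98 E1 84 82 F0 9F 98 A5 E0 B8 94 D6 AC

U+1F633: 4-byte form → F0 9F 98 B3.
U+003D: 1-byte form → 3D.
U+1002D: 4-byte form → F0 90 80 AD.
U+1F47E: 4-byte form → F0 9F 91 BE.
U+B858: 3-byte form → EB A1 98.
U+1102: 3-byte form → E1 84 82.
U+1F625: 4-byte form → F0 9F 98 A5.
U+0E14: 3-byte form → E0 B8 94.
U+05AC: 2-byte form → D6 AC.
Concatenated (28 bytes): F0 9F 98 B3 3D F0 90 80 AD F0 9F 91 BE EB A1 98 E1 84 82 F0 9F 98 A5 E0 B8 94 D6 AC.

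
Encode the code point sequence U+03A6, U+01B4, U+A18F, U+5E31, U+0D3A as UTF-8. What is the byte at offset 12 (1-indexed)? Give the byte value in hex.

0xB4

1-indexed offset 12 is 0-indexed offset 11.
U+03A6 → 2-byte form CE A6 at offsets 0–1.
U+01B4 → 2-byte form C6 B4 at offsets 2–3.
U+A18F → 3-byte form EA 86 8F at offsets 4–6.
U+5E31 → 3-byte form E5 B8 B1 at offsets 7–9.
U+0D3A → 3-byte form E0 B4 BA at offsets 10–12.
Offset 11 falls in char 5's range; it's byte 2 of E0 B4 BA = 0xB4.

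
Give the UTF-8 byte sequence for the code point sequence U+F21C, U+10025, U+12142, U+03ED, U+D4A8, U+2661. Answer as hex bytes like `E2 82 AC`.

U+F21C: 3-byte form → EF 88 9C.
U+10025: 4-byte form → F0 90 80 A5.
U+12142: 4-byte form → F0 92 85 82.
U+03ED: 2-byte form → CF AD.
U+D4A8: 3-byte form → ED 92 A8.
U+2661: 3-byte form → E2 99 A1.
Concatenated (19 bytes): EF 88 9C F0 90 80 A5 F0 92 85 82 CF AD ED 92 A8 E2 99 A1.

EF 88 9C F0 90 80 A5 F0 92 85 82 CF AD ED 92 A8 E2 99 A1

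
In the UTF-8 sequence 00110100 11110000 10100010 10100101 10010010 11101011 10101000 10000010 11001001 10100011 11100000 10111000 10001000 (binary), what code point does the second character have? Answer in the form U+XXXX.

Offset 0: leading byte 0x34 = 00110100 → 1-byte char #1 = 34.
Offset 1: leading byte 0xF0 = 11110000 → 4-byte char #2 = F0 A2 A5 92.
Leading byte 0xF0 = 11110000 matches 11110xxx → 4-byte sequence.
Byte 1: 0xF0 = 11110000, payload 000 (3 bits).
Byte 2: 0xA2 = 10100010 (10xxxxxx ✓), payload 100010.
Byte 3: 0xA5 = 10100101 (10xxxxxx ✓), payload 100101.
Byte 4: 0x92 = 10010010 (10xxxxxx ✓), payload 010010.
Concatenate: 000100010100101010010 = 0x22952 (21 bits → U+22952).

U+22952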